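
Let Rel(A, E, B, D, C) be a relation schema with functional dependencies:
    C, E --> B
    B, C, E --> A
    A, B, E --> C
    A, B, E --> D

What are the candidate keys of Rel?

No FD produces {E}, so it must be in every candidate key.
Closure of {C, E} is {A, B, C, D, E}, the whole schema; {C, E} is a candidate key.
Closure of {A, B, E} is {A, B, C, D, E}, the whole schema; {A, B, E} is a candidate key.
These are minimal and exhaustive — every other superkey contains one of them.

{A, B, E}, {C, E}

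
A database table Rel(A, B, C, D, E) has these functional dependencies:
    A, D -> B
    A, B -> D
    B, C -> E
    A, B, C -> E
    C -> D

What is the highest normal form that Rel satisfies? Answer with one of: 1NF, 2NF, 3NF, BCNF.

1NF

Candidate key: {A, C}. Prime attributes: {A, C}.
For A, D -> B we have {A, D}⁺ = {A, B, D}; {A, D} is not a superkey, so BCNF fails.
A, D -> B has non-prime {B} on the right and a non-superkey on the left, so 3NF fails.
The proper key subset {C} of {A, C} determines non-prime {D}, so the relation is not even in 2NF.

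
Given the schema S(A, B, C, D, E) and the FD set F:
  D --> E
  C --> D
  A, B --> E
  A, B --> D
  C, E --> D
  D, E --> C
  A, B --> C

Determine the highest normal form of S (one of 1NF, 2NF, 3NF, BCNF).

Candidate key: {A, B}. Prime attributes: {A, B}.
For D --> E we have {D}⁺ = {C, D, E}; {D} is not a superkey, so BCNF fails.
D --> E has non-prime {E} on the right and a non-superkey on the left, so 3NF fails.
Checking every proper subset of each key, none determines a non-prime attribute — 2NF is satisfied.

2NF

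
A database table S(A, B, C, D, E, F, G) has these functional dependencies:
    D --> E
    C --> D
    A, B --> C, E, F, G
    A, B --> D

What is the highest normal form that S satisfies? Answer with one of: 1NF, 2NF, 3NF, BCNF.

2NF

Candidate key: {A, B}. Prime attributes: {A, B}.
D --> E: {D}⁺ = {D, E}, which is not all of the attributes, so the left side is not a superkey — BCNF is violated.
D --> E has non-prime {E} on the right and a non-superkey on the left, so 3NF fails.
No non-prime attribute depends on a proper subset of any candidate key, so 2NF holds.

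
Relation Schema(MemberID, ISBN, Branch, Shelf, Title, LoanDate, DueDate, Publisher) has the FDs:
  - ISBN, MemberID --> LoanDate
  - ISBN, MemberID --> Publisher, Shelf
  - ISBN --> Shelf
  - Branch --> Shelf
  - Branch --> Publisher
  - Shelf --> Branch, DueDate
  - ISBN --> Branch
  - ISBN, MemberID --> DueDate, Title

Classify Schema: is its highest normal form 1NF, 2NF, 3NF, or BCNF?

1NF

Candidate key: {ISBN, MemberID}. Prime attributes: {ISBN, MemberID}.
ISBN --> Shelf: {ISBN}⁺ = {Branch, DueDate, ISBN, Publisher, Shelf}, which is not all of the attributes, so the left side is not a superkey — BCNF is violated.
Because {Shelf} is non-prime and the left side of ISBN --> Shelf is not a superkey, the relation is not in 3NF.
{ISBN} is a proper subset of the key {ISBN, MemberID}, and {ISBN}⁺ contains the non-prime attributes {Branch, DueDate, Publisher, Shelf} — a partial dependency, so 2NF is violated.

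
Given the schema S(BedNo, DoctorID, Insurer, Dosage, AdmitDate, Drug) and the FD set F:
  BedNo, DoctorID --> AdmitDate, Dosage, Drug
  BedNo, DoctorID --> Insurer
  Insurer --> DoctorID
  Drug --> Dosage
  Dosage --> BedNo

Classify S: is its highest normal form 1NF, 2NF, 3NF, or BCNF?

Candidate keys: {BedNo, DoctorID}, {BedNo, Insurer}, {DoctorID, Dosage}, {DoctorID, Drug}, {Dosage, Insurer}, {Drug, Insurer}. Prime attributes: {BedNo, DoctorID, Dosage, Drug, Insurer}.
Insurer --> DoctorID breaks BCNF: {Insurer}⁺ = {DoctorID, Insurer}, so {Insurer} is not a superkey.
Its right-hand attributes {DoctorID} are all prime, as are those of every other non-superkey FD — the relation is in 3NF.

3NF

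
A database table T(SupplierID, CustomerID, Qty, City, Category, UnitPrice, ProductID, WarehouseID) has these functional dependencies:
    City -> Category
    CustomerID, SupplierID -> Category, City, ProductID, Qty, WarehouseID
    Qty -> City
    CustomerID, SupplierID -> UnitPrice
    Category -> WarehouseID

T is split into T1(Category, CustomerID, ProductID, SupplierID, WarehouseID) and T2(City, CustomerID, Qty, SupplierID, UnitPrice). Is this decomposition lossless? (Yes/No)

Yes

The shared attributes are {CustomerID, SupplierID} and {CustomerID, SupplierID}⁺ = {Category, City, CustomerID, ProductID, Qty, SupplierID, UnitPrice, WarehouseID}.
This includes all of T1, so the common attributes are a superkey of T1 — the join is lossless.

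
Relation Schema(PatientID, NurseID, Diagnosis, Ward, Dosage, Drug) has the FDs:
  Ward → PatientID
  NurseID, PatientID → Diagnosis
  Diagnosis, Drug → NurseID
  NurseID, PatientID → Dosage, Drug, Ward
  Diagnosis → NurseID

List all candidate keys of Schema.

{Diagnosis, PatientID}, {Diagnosis, Ward}, {NurseID, PatientID}, {NurseID, Ward}

{Diagnosis, PatientID}⁺ = {Diagnosis, Dosage, Drug, NurseID, PatientID, Ward}, which is every attribute, so {Diagnosis, PatientID} is a candidate key.
{Diagnosis, Ward}⁺ = {Diagnosis, Dosage, Drug, NurseID, PatientID, Ward}, which is every attribute, so {Diagnosis, Ward} is a candidate key.
{NurseID, PatientID}⁺ = {Diagnosis, Dosage, Drug, NurseID, PatientID, Ward}, which is every attribute, so {NurseID, PatientID} is a candidate key.
{NurseID, Ward}⁺ = {Diagnosis, Dosage, Drug, NurseID, PatientID, Ward}, which is every attribute, so {NurseID, Ward} is a candidate key.
Any other superkey properly contains one of these, so there are no further candidate keys.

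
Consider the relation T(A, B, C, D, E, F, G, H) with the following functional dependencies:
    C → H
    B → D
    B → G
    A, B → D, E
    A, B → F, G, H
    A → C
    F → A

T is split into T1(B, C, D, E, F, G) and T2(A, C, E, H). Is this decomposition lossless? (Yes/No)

No

The shared attributes are {C, E} and {C, E}⁺ = {C, E, H}.
Neither T1 nor T2 is contained in that closure, so the decomposition is lossy.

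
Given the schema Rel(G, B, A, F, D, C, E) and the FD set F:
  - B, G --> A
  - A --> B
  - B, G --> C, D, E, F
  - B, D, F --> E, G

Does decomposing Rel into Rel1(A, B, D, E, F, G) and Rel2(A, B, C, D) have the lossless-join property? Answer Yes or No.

Common attributes: {A, B, D}; their closure is {A, B, D}.
Neither Rel1 nor Rel2 is contained in that closure, so the decomposition is lossy.

No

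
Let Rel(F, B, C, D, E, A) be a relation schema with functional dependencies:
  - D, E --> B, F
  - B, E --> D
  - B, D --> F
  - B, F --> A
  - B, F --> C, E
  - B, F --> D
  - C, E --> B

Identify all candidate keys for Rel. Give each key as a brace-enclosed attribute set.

{B, D}, {B, E}, {B, F}, {C, E}, {D, E}

{B, D}⁺ = {A, B, C, D, E, F} — all of the relation — so {B, D} is a candidate key.
{B, E}⁺ = {A, B, C, D, E, F} — all of the relation — so {B, E} is a candidate key.
{B, F}⁺ = {A, B, C, D, E, F} — all of the relation — so {B, F} is a candidate key.
{C, E}⁺ = {A, B, C, D, E, F} — all of the relation — so {C, E} is a candidate key.
{D, E}⁺ = {A, B, C, D, E, F} — all of the relation — so {D, E} is a candidate key.
Any other superkey properly contains one of these, so there are no further candidate keys.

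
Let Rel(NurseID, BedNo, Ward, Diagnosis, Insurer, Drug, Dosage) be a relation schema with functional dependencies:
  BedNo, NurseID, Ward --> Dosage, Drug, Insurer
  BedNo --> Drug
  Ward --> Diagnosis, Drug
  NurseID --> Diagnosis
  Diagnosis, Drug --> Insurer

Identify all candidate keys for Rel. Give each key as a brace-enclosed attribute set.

Attributes never on any right-hand side: {BedNo, NurseID, Ward} — every candidate key must contain all of them.
{BedNo, NurseID, Ward}⁺ = {BedNo, Diagnosis, Dosage, Drug, Insurer, NurseID, Ward} — all of the relation — so {BedNo, NurseID, Ward} is a candidate key.
Every other attribute set either contains this one or has a smaller closure.

{BedNo, NurseID, Ward}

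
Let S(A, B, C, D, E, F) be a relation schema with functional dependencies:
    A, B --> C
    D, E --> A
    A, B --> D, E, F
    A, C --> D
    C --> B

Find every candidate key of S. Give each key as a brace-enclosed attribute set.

Closure of {A, B} is {A, B, C, D, E, F}, the whole schema; {A, B} is a candidate key.
Closure of {A, C} is {A, B, C, D, E, F}, the whole schema; {A, C} is a candidate key.
Closure of {B, D, E} is {A, B, C, D, E, F}, the whole schema; {B, D, E} is a candidate key.
Closure of {C, D, E} is {A, B, C, D, E, F}, the whole schema; {C, D, E} is a candidate key.
No proper subset of any of these is a key, and no other minimal superkey exists.

{A, B}, {A, C}, {B, D, E}, {C, D, E}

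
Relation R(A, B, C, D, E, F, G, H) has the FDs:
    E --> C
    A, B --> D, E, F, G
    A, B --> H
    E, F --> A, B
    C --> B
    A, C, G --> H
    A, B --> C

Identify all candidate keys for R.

{A, B}, {A, C}, {A, E}, {E, F}

{A, B}⁺ = {A, B, C, D, E, F, G, H} — all of the relation — so {A, B} is a candidate key.
{A, C}⁺ = {A, B, C, D, E, F, G, H} — all of the relation — so {A, C} is a candidate key.
{A, E}⁺ = {A, B, C, D, E, F, G, H} — all of the relation — so {A, E} is a candidate key.
{E, F}⁺ = {A, B, C, D, E, F, G, H} — all of the relation — so {E, F} is a candidate key.
Any other superkey properly contains one of these, so there are no further candidate keys.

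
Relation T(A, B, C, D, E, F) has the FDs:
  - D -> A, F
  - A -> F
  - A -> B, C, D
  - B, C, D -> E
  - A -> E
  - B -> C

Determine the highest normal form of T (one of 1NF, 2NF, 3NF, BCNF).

Candidate keys: {A}, {D}. Prime attributes: {A, D}.
B -> C: {B}⁺ = {B, C}, which is not all of the attributes, so the left side is not a superkey — BCNF is violated.
Because {C} is non-prime and the left side of B -> C is not a superkey, the relation is not in 3NF.
Every candidate key is a single attribute, so no partial dependency is possible; 2NF holds.

2NF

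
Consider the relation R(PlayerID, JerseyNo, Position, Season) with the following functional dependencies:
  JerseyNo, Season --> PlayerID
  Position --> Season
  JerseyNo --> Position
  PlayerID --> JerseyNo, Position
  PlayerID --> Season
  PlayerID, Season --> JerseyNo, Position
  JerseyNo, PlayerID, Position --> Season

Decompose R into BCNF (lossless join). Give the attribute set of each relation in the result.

Candidate keys of the original relation: {JerseyNo}, {PlayerID}.
Within {JerseyNo, PlayerID, Position, Season}: {Position}⁺ ∩ {JerseyNo, PlayerID, Position, Season} = {Position, Season}, not the whole set, so Position --> Season violates BCNF; decompose into {Position, Season} and {JerseyNo, PlayerID, Position}.
{Position, Season} has no BCNF violation.
{JerseyNo, PlayerID, Position} has no BCNF violation.

{JerseyNo, PlayerID, Position}; {Position, Season}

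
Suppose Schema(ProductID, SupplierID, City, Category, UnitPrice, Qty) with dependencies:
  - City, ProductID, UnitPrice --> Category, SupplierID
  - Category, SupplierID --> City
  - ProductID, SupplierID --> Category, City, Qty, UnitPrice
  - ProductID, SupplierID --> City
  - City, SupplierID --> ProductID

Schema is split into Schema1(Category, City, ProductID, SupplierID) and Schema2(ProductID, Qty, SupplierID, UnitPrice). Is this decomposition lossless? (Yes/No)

Common attributes: {ProductID, SupplierID}; their closure is {Category, City, ProductID, Qty, SupplierID, UnitPrice}.
This includes all of Schema1, so the common attributes are a superkey of Schema1 — the join is lossless.

Yes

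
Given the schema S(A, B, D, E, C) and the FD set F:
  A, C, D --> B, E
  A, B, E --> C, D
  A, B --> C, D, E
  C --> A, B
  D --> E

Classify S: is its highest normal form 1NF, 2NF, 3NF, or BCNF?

2NF

Candidate keys: {A, B}, {C}. Prime attributes: {A, B, C}.
For D --> E we have {D}⁺ = {D, E}; {D} is not a superkey, so BCNF fails.
Because {E} is non-prime and the left side of D --> E is not a superkey, the relation is not in 3NF.
Checking every proper subset of each key, none determines a non-prime attribute — 2NF is satisfied.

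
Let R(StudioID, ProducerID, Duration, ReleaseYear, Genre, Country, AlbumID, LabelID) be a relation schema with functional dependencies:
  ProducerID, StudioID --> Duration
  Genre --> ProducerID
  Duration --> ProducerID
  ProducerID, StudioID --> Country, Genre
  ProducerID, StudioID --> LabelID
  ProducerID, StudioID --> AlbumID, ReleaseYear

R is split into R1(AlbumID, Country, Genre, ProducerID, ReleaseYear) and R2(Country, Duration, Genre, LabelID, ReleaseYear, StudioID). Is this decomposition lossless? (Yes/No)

No

Common attributes: {Country, Genre, ReleaseYear}; their closure is {Country, Genre, ProducerID, ReleaseYear}.
The closure covers neither R1 nor R2 entirely; the join is not lossless.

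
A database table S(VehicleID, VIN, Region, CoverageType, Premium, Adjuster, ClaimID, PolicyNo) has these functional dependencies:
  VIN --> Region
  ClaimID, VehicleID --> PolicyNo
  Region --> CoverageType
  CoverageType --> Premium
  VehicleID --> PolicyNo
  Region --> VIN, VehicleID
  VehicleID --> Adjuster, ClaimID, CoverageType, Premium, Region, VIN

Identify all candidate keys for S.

{Region} is a candidate key since {Region}⁺ = {Adjuster, ClaimID, CoverageType, PolicyNo, Premium, Region, VIN, VehicleID} covers every attribute.
{VIN} is a candidate key since {VIN}⁺ = {Adjuster, ClaimID, CoverageType, PolicyNo, Premium, Region, VIN, VehicleID} covers every attribute.
{VehicleID} is a candidate key since {VehicleID}⁺ = {Adjuster, ClaimID, CoverageType, PolicyNo, Premium, Region, VIN, VehicleID} covers every attribute.
No proper subset of any of these is a key, and no other minimal superkey exists.

{Region}, {VIN}, {VehicleID}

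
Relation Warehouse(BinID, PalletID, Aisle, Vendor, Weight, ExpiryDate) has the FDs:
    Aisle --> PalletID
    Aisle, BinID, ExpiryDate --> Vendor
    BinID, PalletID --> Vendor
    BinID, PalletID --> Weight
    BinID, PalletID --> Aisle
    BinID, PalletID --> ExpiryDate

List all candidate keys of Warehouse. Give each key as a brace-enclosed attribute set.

{BinID} never appears on the right of any FD, so every key must include it.
{Aisle, BinID}⁺ = {Aisle, BinID, ExpiryDate, PalletID, Vendor, Weight} — all of the relation — so {Aisle, BinID} is a candidate key.
{BinID, PalletID}⁺ = {Aisle, BinID, ExpiryDate, PalletID, Vendor, Weight} — all of the relation — so {BinID, PalletID} is a candidate key.
These are minimal and exhaustive — every other superkey contains one of them.

{Aisle, BinID}, {BinID, PalletID}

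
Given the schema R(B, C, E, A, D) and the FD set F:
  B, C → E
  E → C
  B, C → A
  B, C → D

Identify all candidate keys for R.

{B, C}, {B, E}

Attributes never on any right-hand side: {B} — every candidate key must contain it.
{B, C}⁺ = {A, B, C, D, E}, which is every attribute, so {B, C} is a candidate key.
{B, E}⁺ = {A, B, C, D, E}, which is every attribute, so {B, E} is a candidate key.
No proper subset of any of these is a key, and no other minimal superkey exists.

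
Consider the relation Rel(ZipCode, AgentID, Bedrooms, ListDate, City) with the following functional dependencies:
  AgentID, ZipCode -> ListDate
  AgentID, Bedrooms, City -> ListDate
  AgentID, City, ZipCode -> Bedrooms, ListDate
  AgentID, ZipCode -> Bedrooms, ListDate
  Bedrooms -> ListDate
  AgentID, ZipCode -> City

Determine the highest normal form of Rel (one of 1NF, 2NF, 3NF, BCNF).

Candidate key: {AgentID, ZipCode}. Prime attributes: {AgentID, ZipCode}.
For AgentID, Bedrooms, City -> ListDate we have {AgentID, Bedrooms, City}⁺ = {AgentID, Bedrooms, City, ListDate}; {AgentID, Bedrooms, City} is not a superkey, so BCNF fails.
AgentID, Bedrooms, City -> ListDate has non-prime {ListDate} on the right and a non-superkey on the left, so 3NF fails.
No non-prime attribute depends on a proper subset of any candidate key, so 2NF holds.

2NF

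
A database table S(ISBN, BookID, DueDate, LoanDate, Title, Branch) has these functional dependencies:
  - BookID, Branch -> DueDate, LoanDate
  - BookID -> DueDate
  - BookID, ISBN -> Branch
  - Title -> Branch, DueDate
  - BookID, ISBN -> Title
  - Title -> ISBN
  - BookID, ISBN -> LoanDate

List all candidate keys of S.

{BookID, ISBN}, {BookID, Title}

Attributes never on any right-hand side: {BookID} — every candidate key must contain it.
Closure of {BookID, ISBN} is {BookID, Branch, DueDate, ISBN, LoanDate, Title}, the whole schema; {BookID, ISBN} is a candidate key.
Closure of {BookID, Title} is {BookID, Branch, DueDate, ISBN, LoanDate, Title}, the whole schema; {BookID, Title} is a candidate key.
No proper subset of any of these is a key, and no other minimal superkey exists.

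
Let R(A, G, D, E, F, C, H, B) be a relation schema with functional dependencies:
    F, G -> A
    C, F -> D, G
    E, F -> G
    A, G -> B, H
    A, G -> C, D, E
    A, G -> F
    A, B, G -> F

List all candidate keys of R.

{A, G}, {C, F}, {E, F}, {F, G}

{A, G}⁺ = {A, B, C, D, E, F, G, H} — all of the relation — so {A, G} is a candidate key.
{C, F}⁺ = {A, B, C, D, E, F, G, H} — all of the relation — so {C, F} is a candidate key.
{E, F}⁺ = {A, B, C, D, E, F, G, H} — all of the relation — so {E, F} is a candidate key.
{F, G}⁺ = {A, B, C, D, E, F, G, H} — all of the relation — so {F, G} is a candidate key.
Any other superkey properly contains one of these, so there are no further candidate keys.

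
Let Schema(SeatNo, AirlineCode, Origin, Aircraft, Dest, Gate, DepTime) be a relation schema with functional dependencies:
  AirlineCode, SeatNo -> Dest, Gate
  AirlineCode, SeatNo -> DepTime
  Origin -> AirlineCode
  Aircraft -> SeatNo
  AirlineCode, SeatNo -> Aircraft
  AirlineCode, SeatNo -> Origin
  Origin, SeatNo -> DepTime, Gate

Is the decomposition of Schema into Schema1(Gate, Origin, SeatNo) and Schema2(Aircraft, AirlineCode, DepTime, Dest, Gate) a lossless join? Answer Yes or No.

Schema1 ∩ Schema2 = {Gate}; its closure under F is {Gate}.
Schema1 ⊄ {Gate} and Schema2 ⊄ {Gate}, so the split is lossy.

No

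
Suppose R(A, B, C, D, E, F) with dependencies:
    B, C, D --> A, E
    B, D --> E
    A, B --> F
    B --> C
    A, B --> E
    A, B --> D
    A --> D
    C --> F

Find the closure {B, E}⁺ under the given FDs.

{B, C, E, F}

Start with {B, E}.
B --> C applies; add {C} → now {B, C, E}.
C --> F applies; add {F} → now {B, C, E, F}.
No further FD applies.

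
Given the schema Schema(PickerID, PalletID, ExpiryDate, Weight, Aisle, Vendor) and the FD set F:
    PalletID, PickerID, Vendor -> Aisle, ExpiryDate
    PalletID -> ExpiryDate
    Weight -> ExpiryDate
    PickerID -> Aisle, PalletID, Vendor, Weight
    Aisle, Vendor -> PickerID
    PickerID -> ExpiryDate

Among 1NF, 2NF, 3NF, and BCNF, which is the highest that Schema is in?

2NF

Candidate keys: {Aisle, Vendor}, {PickerID}. Prime attributes: {Aisle, PickerID, Vendor}.
For PalletID -> ExpiryDate we have {PalletID}⁺ = {ExpiryDate, PalletID}; {PalletID} is not a superkey, so BCNF fails.
Because {ExpiryDate} is non-prime and the left side of PalletID -> ExpiryDate is not a superkey, the relation is not in 3NF.
Checking every proper subset of each key, none determines a non-prime attribute — 2NF is satisfied.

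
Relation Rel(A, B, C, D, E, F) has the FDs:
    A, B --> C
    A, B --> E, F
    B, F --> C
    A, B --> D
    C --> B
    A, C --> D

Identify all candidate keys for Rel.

{A, B}, {A, C}

{A} never appears on the right of any FD, so every key must include it.
{A, B} is a candidate key since {A, B}⁺ = {A, B, C, D, E, F} covers every attribute.
{A, C} is a candidate key since {A, C}⁺ = {A, B, C, D, E, F} covers every attribute.
No proper subset of any of these is a key, and no other minimal superkey exists.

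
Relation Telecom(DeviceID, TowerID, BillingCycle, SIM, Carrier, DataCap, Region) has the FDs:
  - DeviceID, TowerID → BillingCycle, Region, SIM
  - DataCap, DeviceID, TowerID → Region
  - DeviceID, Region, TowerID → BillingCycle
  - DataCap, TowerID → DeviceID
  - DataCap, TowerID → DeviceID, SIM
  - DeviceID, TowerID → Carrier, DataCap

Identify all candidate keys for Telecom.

No FD produces {TowerID}, so it must be in every candidate key.
{DataCap, TowerID}⁺ = {BillingCycle, Carrier, DataCap, DeviceID, Region, SIM, TowerID}, which is every attribute, so {DataCap, TowerID} is a candidate key.
{DeviceID, TowerID}⁺ = {BillingCycle, Carrier, DataCap, DeviceID, Region, SIM, TowerID}, which is every attribute, so {DeviceID, TowerID} is a candidate key.
No proper subset of any of these is a key, and no other minimal superkey exists.

{DataCap, TowerID}, {DeviceID, TowerID}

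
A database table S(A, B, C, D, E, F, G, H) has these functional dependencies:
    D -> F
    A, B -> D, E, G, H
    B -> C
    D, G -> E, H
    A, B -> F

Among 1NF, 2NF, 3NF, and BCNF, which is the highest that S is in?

1NF

Candidate key: {A, B}. Prime attributes: {A, B}.
D -> F breaks BCNF: {D}⁺ = {D, F}, so {D} is not a superkey.
D -> F determines the non-prime attribute {F} from a non-superkey — 3NF is violated.
Since {B} ⊂ {A, B} and {B}⁺ ⊇ {C} with {C} non-prime, there is a partial dependency; 2NF fails.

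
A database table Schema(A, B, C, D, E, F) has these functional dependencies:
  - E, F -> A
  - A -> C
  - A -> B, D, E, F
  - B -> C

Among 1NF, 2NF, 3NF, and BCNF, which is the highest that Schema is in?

Candidate keys: {A}, {E, F}. Prime attributes: {A, E, F}.
B -> C: {B}⁺ = {B, C}, which is not all of the attributes, so the left side is not a superkey — BCNF is violated.
B -> C has non-prime {C} on the right and a non-superkey on the left, so 3NF fails.
Checking every proper subset of each key, none determines a non-prime attribute — 2NF is satisfied.

2NF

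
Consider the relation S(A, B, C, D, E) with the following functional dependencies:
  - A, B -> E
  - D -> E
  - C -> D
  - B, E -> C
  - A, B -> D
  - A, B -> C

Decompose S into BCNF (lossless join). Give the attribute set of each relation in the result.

{A, B, C}; {C, D}; {D, E}

Candidate key of the original relation: {A, B}.
Within {A, B, C, D, E}: {D}⁺ ∩ {A, B, C, D, E} = {D, E}, not the whole set, so D -> E violates BCNF; decompose into {D, E} and {A, B, C, D}.
{D, E}: every determinant is a superkey — BCNF.
Within {A, B, C, D}: {C}⁺ ∩ {A, B, C, D} = {C, D}, not the whole set, so C -> D violates BCNF; decompose into {C, D} and {A, B, C}.
{C, D}: every determinant is a superkey — BCNF.
{A, B, C}: every determinant is a superkey — BCNF.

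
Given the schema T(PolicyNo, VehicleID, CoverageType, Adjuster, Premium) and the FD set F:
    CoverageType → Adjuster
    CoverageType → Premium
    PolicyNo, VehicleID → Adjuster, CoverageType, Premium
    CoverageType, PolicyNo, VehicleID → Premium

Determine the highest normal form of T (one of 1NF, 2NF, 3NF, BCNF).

Candidate key: {PolicyNo, VehicleID}. Prime attributes: {PolicyNo, VehicleID}.
CoverageType → Adjuster: {CoverageType}⁺ = {Adjuster, CoverageType, Premium}, which is not all of the attributes, so the left side is not a superkey — BCNF is violated.
CoverageType → Adjuster determines the non-prime attribute {Adjuster} from a non-superkey — 3NF is violated.
Checking every proper subset of each key, none determines a non-prime attribute — 2NF is satisfied.

2NF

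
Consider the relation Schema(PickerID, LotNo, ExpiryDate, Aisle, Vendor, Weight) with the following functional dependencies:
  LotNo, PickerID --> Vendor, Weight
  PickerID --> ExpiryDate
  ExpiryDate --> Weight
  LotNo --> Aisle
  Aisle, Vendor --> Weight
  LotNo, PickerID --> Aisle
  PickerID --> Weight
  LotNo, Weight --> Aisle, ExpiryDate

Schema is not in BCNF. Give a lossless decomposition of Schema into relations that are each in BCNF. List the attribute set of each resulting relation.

{Aisle, LotNo}; {ExpiryDate, PickerID}; {ExpiryDate, Weight}; {LotNo, PickerID, Vendor}

Candidate key of the original relation: {LotNo, PickerID}.
{Aisle, ExpiryDate, LotNo, PickerID, Vendor, Weight}: {PickerID} determines {ExpiryDate, PickerID, Weight} here but is not a superkey — split on PickerID --> ExpiryDate, Weight, giving {ExpiryDate, PickerID, Weight} and {Aisle, LotNo, PickerID, Vendor}.
{ExpiryDate, PickerID, Weight}: {ExpiryDate} determines {ExpiryDate, Weight} here but is not a superkey — split on ExpiryDate --> Weight, giving {ExpiryDate, Weight} and {ExpiryDate, PickerID}.
{ExpiryDate, Weight} has no BCNF violation.
{ExpiryDate, PickerID} has no BCNF violation.
{Aisle, LotNo, PickerID, Vendor}: {LotNo} determines {Aisle, LotNo} here but is not a superkey — split on LotNo --> Aisle, giving {Aisle, LotNo} and {LotNo, PickerID, Vendor}.
{Aisle, LotNo} has no BCNF violation.
{LotNo, PickerID, Vendor} has no BCNF violation.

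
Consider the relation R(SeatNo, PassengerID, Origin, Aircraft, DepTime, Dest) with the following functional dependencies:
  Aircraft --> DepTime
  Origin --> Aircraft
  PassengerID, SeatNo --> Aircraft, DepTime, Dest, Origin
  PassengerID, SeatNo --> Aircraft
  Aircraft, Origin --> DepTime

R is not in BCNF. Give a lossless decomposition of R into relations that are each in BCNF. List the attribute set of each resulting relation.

Candidate key of the original relation: {PassengerID, SeatNo}.
{Aircraft, DepTime, Dest, Origin, PassengerID, SeatNo}: {Aircraft} determines {Aircraft, DepTime} here but is not a superkey — split on Aircraft --> DepTime, giving {Aircraft, DepTime} and {Aircraft, Dest, Origin, PassengerID, SeatNo}.
{Aircraft, DepTime}: every determinant is a superkey — BCNF.
{Aircraft, Dest, Origin, PassengerID, SeatNo}: {Origin} determines {Aircraft, Origin} here but is not a superkey — split on Origin --> Aircraft, giving {Aircraft, Origin} and {Dest, Origin, PassengerID, SeatNo}.
{Aircraft, Origin}: every determinant is a superkey — BCNF.
{Dest, Origin, PassengerID, SeatNo}: every determinant is a superkey — BCNF.

{Aircraft, DepTime}; {Aircraft, Origin}; {Dest, Origin, PassengerID, SeatNo}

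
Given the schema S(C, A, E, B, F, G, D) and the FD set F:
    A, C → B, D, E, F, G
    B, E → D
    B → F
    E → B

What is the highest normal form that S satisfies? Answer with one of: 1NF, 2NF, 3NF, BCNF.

2NF

Candidate key: {A, C}. Prime attributes: {A, C}.
B, E → D: {B, E}⁺ = {B, D, E, F}, which is not all of the attributes, so the left side is not a superkey — BCNF is violated.
Because {D} is non-prime and the left side of B, E → D is not a superkey, the relation is not in 3NF.
No proper subset of a key has a non-prime attribute in its closure, so there is no partial dependency; 2NF holds.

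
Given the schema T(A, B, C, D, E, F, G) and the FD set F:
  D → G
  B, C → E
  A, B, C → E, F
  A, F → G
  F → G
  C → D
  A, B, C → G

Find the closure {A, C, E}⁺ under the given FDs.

Start with {A, C, E}.
C → D applies; add {D} → now {A, C, D, E}.
D → G applies; add {G} → now {A, C, D, E, G}.
No further FD applies.

{A, C, D, E, G}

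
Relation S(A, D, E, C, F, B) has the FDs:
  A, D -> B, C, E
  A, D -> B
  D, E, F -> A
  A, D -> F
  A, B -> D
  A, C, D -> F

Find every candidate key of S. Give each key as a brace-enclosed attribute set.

{A, B}⁺ = {A, B, C, D, E, F}, which is every attribute, so {A, B} is a candidate key.
{A, D}⁺ = {A, B, C, D, E, F}, which is every attribute, so {A, D} is a candidate key.
{D, E, F}⁺ = {A, B, C, D, E, F}, which is every attribute, so {D, E, F} is a candidate key.
These are minimal and exhaustive — every other superkey contains one of them.

{A, B}, {A, D}, {D, E, F}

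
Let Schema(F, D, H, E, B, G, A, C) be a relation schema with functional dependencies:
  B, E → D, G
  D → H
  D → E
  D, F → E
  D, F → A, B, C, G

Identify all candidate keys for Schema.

Attributes never on any right-hand side: {F} — every candidate key must contain it.
{D, F} is a candidate key since {D, F}⁺ = {A, B, C, D, E, F, G, H} covers every attribute.
{B, E, F} is a candidate key since {B, E, F}⁺ = {A, B, C, D, E, F, G, H} covers every attribute.
Any other superkey properly contains one of these, so there are no further candidate keys.

{B, E, F}, {D, F}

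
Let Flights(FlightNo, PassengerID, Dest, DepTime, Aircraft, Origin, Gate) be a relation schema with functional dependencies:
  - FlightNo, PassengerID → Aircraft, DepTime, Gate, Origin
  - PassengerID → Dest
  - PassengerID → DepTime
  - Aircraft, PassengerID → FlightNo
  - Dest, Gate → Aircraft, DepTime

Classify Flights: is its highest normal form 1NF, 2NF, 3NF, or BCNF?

Candidate keys: {Aircraft, PassengerID}, {FlightNo, PassengerID}, {Gate, PassengerID}. Prime attributes: {Aircraft, FlightNo, Gate, PassengerID}.
For PassengerID → Dest we have {PassengerID}⁺ = {DepTime, Dest, PassengerID}; {PassengerID} is not a superkey, so BCNF fails.
Because {Dest} is non-prime and the left side of PassengerID → Dest is not a superkey, the relation is not in 3NF.
{PassengerID} is a proper subset of the key {Aircraft, PassengerID}, and {PassengerID}⁺ contains the non-prime attributes {DepTime, Dest} — a partial dependency, so 2NF is violated.

1NF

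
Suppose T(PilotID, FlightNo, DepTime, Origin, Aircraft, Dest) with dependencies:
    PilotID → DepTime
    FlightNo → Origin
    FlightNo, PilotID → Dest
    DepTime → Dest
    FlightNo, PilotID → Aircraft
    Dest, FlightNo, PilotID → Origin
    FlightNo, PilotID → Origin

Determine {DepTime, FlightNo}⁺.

Start with {DepTime, FlightNo}.
FlightNo → Origin applies; add {Origin} → now {DepTime, FlightNo, Origin}.
DepTime → Dest applies; add {Dest} → now {DepTime, Dest, FlightNo, Origin}.
No further FD applies.

{DepTime, Dest, FlightNo, Origin}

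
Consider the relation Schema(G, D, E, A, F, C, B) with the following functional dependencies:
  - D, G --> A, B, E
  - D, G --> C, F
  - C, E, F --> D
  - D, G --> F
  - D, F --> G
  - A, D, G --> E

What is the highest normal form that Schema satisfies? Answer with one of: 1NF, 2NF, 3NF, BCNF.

Candidate keys: {C, E, F}, {D, F}, {D, G}. Prime attributes: {C, D, E, F, G}.
Each dependency's left side is a superkey — BCNF holds.

BCNF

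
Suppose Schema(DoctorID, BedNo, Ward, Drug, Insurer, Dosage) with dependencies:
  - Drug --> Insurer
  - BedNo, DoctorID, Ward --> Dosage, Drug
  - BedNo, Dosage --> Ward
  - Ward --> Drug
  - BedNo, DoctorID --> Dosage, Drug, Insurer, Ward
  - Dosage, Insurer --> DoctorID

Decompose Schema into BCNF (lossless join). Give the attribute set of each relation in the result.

Candidate keys of the original relation: {BedNo, DoctorID}, {BedNo, Dosage}.
Within {BedNo, DoctorID, Dosage, Drug, Insurer, Ward}: {Drug}⁺ ∩ {BedNo, DoctorID, Dosage, Drug, Insurer, Ward} = {Drug, Insurer}, not the whole set, so Drug --> Insurer violates BCNF; decompose into {Drug, Insurer} and {BedNo, DoctorID, Dosage, Drug, Ward}.
{Drug, Insurer} is in BCNF.
Within {BedNo, DoctorID, Dosage, Drug, Ward}: {Ward}⁺ ∩ {BedNo, DoctorID, Dosage, Drug, Ward} = {Drug, Ward}, not the whole set, so Ward --> Drug violates BCNF; decompose into {Drug, Ward} and {BedNo, DoctorID, Dosage, Ward}.
{Drug, Ward} is in BCNF.
Within {BedNo, DoctorID, Dosage, Ward}: {Dosage, Ward}⁺ ∩ {BedNo, DoctorID, Dosage, Ward} = {DoctorID, Dosage, Ward}, not the whole set, so Dosage, Ward --> DoctorID violates BCNF; decompose into {DoctorID, Dosage, Ward} and {BedNo, Dosage, Ward}.
{DoctorID, Dosage, Ward} is in BCNF.
{BedNo, Dosage, Ward} is in BCNF.

{BedNo, Dosage, Ward}; {DoctorID, Dosage, Ward}; {Drug, Insurer}; {Drug, Ward}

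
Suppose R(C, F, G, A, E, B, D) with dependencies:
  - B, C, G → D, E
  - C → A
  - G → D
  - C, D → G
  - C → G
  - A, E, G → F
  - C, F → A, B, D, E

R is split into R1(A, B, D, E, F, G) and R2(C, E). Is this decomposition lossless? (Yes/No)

The shared attributes are {E} and {E}⁺ = {E}.
The closure covers neither R1 nor R2 entirely; the join is not lossless.

No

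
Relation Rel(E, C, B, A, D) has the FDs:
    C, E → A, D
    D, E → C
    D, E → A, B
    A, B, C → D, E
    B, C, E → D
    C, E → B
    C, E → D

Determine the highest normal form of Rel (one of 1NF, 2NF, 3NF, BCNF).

Candidate keys: {A, B, C}, {C, E}, {D, E}. Prime attributes: {A, B, C, D, E}.
Every FD has a superkey on the left, so the relation is in BCNF.

BCNF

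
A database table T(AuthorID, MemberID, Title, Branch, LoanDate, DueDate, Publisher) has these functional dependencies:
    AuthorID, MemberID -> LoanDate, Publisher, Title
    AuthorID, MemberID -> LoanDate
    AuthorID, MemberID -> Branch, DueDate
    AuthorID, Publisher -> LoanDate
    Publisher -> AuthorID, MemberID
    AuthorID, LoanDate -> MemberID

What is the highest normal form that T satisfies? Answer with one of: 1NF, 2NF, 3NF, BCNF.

BCNF

Candidate keys: {AuthorID, LoanDate}, {AuthorID, MemberID}, {Publisher}. Prime attributes: {AuthorID, LoanDate, MemberID, Publisher}.
Each dependency's left side is a superkey — BCNF holds.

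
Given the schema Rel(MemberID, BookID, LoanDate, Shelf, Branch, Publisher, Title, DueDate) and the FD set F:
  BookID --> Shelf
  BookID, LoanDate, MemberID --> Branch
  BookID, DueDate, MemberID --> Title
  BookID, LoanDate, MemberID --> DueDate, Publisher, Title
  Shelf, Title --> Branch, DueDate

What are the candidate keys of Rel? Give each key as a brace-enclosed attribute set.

No FD produces {BookID, LoanDate, MemberID}, so they must be in every candidate key.
{BookID, LoanDate, MemberID} is a candidate key since {BookID, LoanDate, MemberID}⁺ = {BookID, Branch, DueDate, LoanDate, MemberID, Publisher, Shelf, Title} covers every attribute.
No other minimal set has full closure, so this is the only candidate key.

{BookID, LoanDate, MemberID}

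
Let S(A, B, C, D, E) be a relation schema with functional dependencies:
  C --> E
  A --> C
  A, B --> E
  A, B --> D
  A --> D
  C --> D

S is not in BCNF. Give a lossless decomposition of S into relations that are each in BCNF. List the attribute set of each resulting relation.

{A, B}; {A, C}; {C, D, E}

Candidate key of the original relation: {A, B}.
{A, B, C, D, E}: {C} determines {C, D, E} here but is not a superkey — split on C --> D, E, giving {C, D, E} and {A, B, C}.
{C, D, E}: every determinant is a superkey — BCNF.
{A, B, C}: {A} determines {A, C} here but is not a superkey — split on A --> C, giving {A, C} and {A, B}.
{A, C}: every determinant is a superkey — BCNF.
{A, B}: every determinant is a superkey — BCNF.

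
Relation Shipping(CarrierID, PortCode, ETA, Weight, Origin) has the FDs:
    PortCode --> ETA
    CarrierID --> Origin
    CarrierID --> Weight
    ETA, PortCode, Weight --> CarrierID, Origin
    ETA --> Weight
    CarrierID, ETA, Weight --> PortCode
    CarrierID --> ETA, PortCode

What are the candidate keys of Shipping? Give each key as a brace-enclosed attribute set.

{CarrierID}, {PortCode}

{CarrierID} is a candidate key since {CarrierID}⁺ = {CarrierID, ETA, Origin, PortCode, Weight} covers every attribute.
{PortCode} is a candidate key since {PortCode}⁺ = {CarrierID, ETA, Origin, PortCode, Weight} covers every attribute.
No proper subset of any of these is a key, and no other minimal superkey exists.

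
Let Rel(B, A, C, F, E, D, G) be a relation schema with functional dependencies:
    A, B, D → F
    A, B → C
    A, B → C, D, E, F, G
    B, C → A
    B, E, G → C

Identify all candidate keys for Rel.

{A, B}, {B, C}, {B, E, G}

{B} never appears on the right of any FD, so every key must include it.
{A, B} is a candidate key since {A, B}⁺ = {A, B, C, D, E, F, G} covers every attribute.
{B, C} is a candidate key since {B, C}⁺ = {A, B, C, D, E, F, G} covers every attribute.
{B, E, G} is a candidate key since {B, E, G}⁺ = {A, B, C, D, E, F, G} covers every attribute.
These are minimal and exhaustive — every other superkey contains one of them.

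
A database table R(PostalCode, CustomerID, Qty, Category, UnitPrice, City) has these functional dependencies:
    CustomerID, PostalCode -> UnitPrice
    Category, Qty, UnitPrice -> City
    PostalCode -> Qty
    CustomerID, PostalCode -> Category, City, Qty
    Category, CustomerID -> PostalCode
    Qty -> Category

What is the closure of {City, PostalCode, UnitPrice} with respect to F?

Start with {City, PostalCode, UnitPrice}.
PostalCode -> Qty applies; add {Qty} → now {City, PostalCode, Qty, UnitPrice}.
Qty -> Category applies; add {Category} → now {Category, City, PostalCode, Qty, UnitPrice}.
No further FD applies.

{Category, City, PostalCode, Qty, UnitPrice}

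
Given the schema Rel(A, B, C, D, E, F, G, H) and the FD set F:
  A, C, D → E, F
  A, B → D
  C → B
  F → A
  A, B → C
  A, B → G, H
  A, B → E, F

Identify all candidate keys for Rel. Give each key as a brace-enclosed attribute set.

{A, B}⁺ = {A, B, C, D, E, F, G, H}, which is every attribute, so {A, B} is a candidate key.
{A, C}⁺ = {A, B, C, D, E, F, G, H}, which is every attribute, so {A, C} is a candidate key.
{B, F}⁺ = {A, B, C, D, E, F, G, H}, which is every attribute, so {B, F} is a candidate key.
{C, F}⁺ = {A, B, C, D, E, F, G, H}, which is every attribute, so {C, F} is a candidate key.
These are minimal and exhaustive — every other superkey contains one of them.

{A, B}, {A, C}, {B, F}, {C, F}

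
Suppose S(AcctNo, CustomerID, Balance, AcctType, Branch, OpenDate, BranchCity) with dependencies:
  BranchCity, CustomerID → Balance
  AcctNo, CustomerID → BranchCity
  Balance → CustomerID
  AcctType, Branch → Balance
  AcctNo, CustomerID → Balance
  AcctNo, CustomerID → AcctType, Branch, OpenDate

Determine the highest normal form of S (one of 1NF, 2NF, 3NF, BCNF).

Candidate keys: {AcctNo, AcctType, Branch}, {AcctNo, Balance}, {AcctNo, CustomerID}. Prime attributes: {AcctNo, AcctType, Balance, Branch, CustomerID}.
For BranchCity, CustomerID → Balance we have {BranchCity, CustomerID}⁺ = {Balance, BranchCity, CustomerID}; {BranchCity, CustomerID} is not a superkey, so BCNF fails.
Since {Balance} ⊆ prime attributes and every other non-superkey FD also has a prime right side, the schema is in 3NF.

3NF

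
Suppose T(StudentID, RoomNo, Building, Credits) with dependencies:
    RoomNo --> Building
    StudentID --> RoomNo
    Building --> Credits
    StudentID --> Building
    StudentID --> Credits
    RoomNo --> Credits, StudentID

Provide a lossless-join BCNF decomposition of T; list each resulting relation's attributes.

{Building, Credits}; {Building, RoomNo, StudentID}

Candidate keys of the original relation: {RoomNo}, {StudentID}.
Within {Building, Credits, RoomNo, StudentID}: {Building}⁺ ∩ {Building, Credits, RoomNo, StudentID} = {Building, Credits}, not the whole set, so Building --> Credits violates BCNF; decompose into {Building, Credits} and {Building, RoomNo, StudentID}.
{Building, Credits} has no BCNF violation.
{Building, RoomNo, StudentID} has no BCNF violation.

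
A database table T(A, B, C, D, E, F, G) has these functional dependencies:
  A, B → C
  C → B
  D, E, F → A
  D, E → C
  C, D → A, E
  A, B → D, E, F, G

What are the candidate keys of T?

Closure of {A, B} is {A, B, C, D, E, F, G}, the whole schema; {A, B} is a candidate key.
Closure of {A, C} is {A, B, C, D, E, F, G}, the whole schema; {A, C} is a candidate key.
Closure of {C, D} is {A, B, C, D, E, F, G}, the whole schema; {C, D} is a candidate key.
Closure of {D, E} is {A, B, C, D, E, F, G}, the whole schema; {D, E} is a candidate key.
These are minimal and exhaustive — every other superkey contains one of them.

{A, B}, {A, C}, {C, D}, {D, E}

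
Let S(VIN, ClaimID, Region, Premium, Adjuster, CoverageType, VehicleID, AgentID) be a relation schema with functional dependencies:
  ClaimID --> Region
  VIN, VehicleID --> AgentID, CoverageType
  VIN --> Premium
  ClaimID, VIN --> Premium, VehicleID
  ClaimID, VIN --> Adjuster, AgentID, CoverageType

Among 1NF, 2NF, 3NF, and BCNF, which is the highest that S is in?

Candidate key: {ClaimID, VIN}. Prime attributes: {ClaimID, VIN}.
For ClaimID --> Region we have {ClaimID}⁺ = {ClaimID, Region}; {ClaimID} is not a superkey, so BCNF fails.
ClaimID --> Region determines the non-prime attribute {Region} from a non-superkey — 3NF is violated.
The proper key subset {ClaimID} of {ClaimID, VIN} determines non-prime {Region}, so the relation is not even in 2NF.

1NF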